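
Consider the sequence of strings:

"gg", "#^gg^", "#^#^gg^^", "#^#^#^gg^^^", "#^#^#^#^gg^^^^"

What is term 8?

Each term wraps the previous one in #^ on the left and ^ on the right.
From #^#^#^#^gg^^^^, 3 further steps: #^#^#^#^gg^^^^ → #^#^#^#^#^gg^^^^^ → #^#^#^#^#^#^gg^^^^^^ → (answer).

#^#^#^#^#^#^#^gg^^^^^^^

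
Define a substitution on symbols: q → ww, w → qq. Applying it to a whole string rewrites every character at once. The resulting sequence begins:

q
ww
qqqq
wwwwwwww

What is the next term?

Expanding wwwwwwww: w→qq, w→qq, w→qq, w→qq, w→qq, w→qq, w→qq, w→qq. Concatenated: qq qq qq qq qq qq qq qq.

qqqqqqqqqqqqqqqq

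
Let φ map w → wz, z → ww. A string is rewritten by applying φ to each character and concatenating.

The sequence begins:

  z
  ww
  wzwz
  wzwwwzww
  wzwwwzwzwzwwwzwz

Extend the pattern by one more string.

Rewriting the 16 symbols of wzwwwzwzwzwwwzwz one by one yields wz ww wz wz wz ww wz ww wz ww wz wz wz ww wz ww; concatenated:

wzwwwzwzwzwwwzwwwzwwwzwzwzwwwzww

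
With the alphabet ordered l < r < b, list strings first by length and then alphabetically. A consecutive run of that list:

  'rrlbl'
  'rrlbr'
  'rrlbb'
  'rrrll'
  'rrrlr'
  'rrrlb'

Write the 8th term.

rrrrr

Stepping forward 2 times from rrrlb: rrrlb → rrrrl, then the target.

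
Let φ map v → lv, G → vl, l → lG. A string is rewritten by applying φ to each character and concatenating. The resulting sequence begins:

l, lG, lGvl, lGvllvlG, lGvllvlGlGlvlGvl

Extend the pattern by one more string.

Rewriting the 16 symbols of lGvllvlGlGlvlGvl one by one yields lG vl lv lG lG lv lG vl lG vl lG lv lG vl lv lG; concatenated:

lGvllvlGlGlvlGvllGvllGlvlGvllvlG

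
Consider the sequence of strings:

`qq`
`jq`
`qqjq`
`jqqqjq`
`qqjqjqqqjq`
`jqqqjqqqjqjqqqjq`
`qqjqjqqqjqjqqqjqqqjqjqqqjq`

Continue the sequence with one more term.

jqqqjqqqjqjqqqjqqqjqjqqqjqjqqqjqqqjqjqqqjq

Each term (from the third on) is the two preceding terms concatenated in order: term 3 = qq·jq = qqjq.
The next term joins jqqqjqqqjqjqqqjq and qqjqjqqqjqjqqqjqqqjqjqqqjq.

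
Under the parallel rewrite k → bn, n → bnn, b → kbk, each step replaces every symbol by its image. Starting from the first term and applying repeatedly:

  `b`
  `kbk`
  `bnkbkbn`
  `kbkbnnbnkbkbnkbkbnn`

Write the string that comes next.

φ(kbkbnnbnkbkbnkbkbnn) expands symbol-by-symbol to bn kbk bn kbk bnn bnn kbk bnn bn kbk bn kbk bnn bn kbk bn kbk bnn bnn; joining the 19 pieces gives the next term.

bnkbkbnkbkbnnbnnkbkbnnbnkbkbnkbkbnnbnkbkbnkbkbnnbnn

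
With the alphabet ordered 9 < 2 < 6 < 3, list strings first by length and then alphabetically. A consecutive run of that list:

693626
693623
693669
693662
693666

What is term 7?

Continuing the enumeration 2 steps past 693666: 693666 → 693663 → (answer).

693639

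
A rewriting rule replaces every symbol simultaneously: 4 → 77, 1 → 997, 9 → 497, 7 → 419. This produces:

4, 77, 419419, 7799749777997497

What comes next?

Rewriting the 16 symbols of 7799749777997497 one by one yields 419 419 497 497 419 77 497 419 419 419 497 497 419 77 497 419; concatenated:

4194194974974197749741941941949749741977497419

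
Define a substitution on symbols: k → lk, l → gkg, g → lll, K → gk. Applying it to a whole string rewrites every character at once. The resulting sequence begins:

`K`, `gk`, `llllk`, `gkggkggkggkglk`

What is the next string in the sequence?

llllklllllllklllllllklllllllklllgkglk

Applying the rule to each of the 14 symbols of gkggkggkggkglk gives the pieces lll lk lll lll lk lll lll lk lll lll lk lll gkg lk, which concatenate to the answer.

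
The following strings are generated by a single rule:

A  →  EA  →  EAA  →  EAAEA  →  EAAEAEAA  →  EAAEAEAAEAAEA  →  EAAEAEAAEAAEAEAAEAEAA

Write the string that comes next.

Each term (from the third on) is the previous term followed by the one before it: term 3 = EA·A = EAA.
Continuing: EAAEAEAAEAAEAEAAEAEAA · EAAEAEAAEAAEA gives term 8.

EAAEAEAAEAAEAEAAEAEAAEAAEAEAAEAAEA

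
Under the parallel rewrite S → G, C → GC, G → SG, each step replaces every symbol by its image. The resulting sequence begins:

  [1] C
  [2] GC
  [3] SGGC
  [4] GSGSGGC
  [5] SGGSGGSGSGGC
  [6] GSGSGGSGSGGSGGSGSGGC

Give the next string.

Applying the rule to each of the 20 symbols of GSGSGGSGSGGSGGSGSGGC gives the pieces SG G SG G SG SG G SG G SG SG G SG SG G SG G SG SG GC, which concatenate to the answer.

SGGSGGSGSGGSGGSGSGGSGSGGSGGSGSGGC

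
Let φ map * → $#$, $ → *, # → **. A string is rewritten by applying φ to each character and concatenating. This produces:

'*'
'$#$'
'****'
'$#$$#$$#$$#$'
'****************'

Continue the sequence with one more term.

φ(****************) expands symbol-by-symbol to $#$ $#$ $#$ $#$ $#$ $#$ $#$ $#$ $#$ $#$ $#$ $#$ $#$ $#$ $#$ $#$; joining the 16 pieces gives the next term.

$#$$#$$#$$#$$#$$#$$#$$#$$#$$#$$#$$#$$#$$#$$#$$#$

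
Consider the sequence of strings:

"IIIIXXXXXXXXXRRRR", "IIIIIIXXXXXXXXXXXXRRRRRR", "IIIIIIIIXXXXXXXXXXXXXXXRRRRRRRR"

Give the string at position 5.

IIIIIIIIIIIIXXXXXXXXXXXXXXXXXXXXXRRRRRRRRRRRR

Reading off run lengths: I runs 4, 6, 8; X runs 9, 12, 15; R runs 4, 6, 8 — each is linear in n, where the shown terms are n = 2, 3, 4.
At n = 6 the blocks have lengths 12, 21, 12.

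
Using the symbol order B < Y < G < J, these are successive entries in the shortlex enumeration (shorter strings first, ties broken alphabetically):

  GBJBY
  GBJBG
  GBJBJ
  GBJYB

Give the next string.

GBJYY

Treat GBJYB as a base-4 numeral over the given alphabet and add one, carrying through any trailing J's.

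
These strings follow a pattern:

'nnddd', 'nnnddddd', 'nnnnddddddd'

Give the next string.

Term n consists of n+1 n's, followed by 2n+1 d's (n = 1, 2, …).
Setting n = 4 gives 5, 9 characters in each block.

nnnnnddddddddd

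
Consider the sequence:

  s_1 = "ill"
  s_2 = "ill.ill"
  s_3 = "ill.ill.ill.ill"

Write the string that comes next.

Each string is two copies of the previous one joined by '.'.
So the next term is two copies of ill.ill.ill.ill with '.' between the halves.

ill.ill.ill.ill.ill.ill.ill.ill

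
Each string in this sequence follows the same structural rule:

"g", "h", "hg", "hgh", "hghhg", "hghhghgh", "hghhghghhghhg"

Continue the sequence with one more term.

hghhghghhghhghghhghgh

Each term (from the third on) is the previous term followed by the one before it: term 3 = h·g = hg.
Continuing: hghhghghhghhg · hghhghgh gives term 8.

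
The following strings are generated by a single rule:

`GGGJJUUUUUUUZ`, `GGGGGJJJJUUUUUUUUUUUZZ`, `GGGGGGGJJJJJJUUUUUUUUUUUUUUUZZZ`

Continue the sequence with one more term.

The n-th term is 2n-1 G's then 2n-2 J's then 4n-1 U's then n-1 Z's, where the shown terms are n = 2, 3, 4.
At n = 5 the blocks have lengths 9, 8, 19, 4.

GGGGGGGGGJJJJJJJJUUUUUUUUUUUUUUUUUUUZZZZ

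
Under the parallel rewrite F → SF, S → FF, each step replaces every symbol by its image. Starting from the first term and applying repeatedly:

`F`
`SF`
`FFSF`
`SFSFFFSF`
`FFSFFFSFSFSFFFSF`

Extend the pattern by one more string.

Rewriting the 16 symbols of FFSFFFSFSFSFFFSF one by one yields SF SF FF SF SF SF FF SF FF SF FF SF SF SF FF SF; concatenated:

SFSFFFSFSFSFFFSFFFSFFFSFSFSFFFSF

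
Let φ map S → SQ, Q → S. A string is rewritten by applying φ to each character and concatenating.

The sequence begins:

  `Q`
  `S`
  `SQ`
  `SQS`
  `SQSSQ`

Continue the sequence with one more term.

SQSSQSQS

Apply φ to SQSSQ symbol by symbol: S→SQ, Q→S, S→SQ, S→SQ, Q→S; joined: SQ S SQ SQ S.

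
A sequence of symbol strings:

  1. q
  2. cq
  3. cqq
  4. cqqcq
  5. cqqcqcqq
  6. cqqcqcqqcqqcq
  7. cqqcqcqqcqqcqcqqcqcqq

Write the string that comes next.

From term 3 onward, concatenate the last term with the second-to-last: cq·q = cqq, cqq·cq = cqqcq, …
The next term joins cqqcqcqqcqqcqcqqcqcqq and cqqcqcqqcqqcq.

cqqcqcqqcqqcqcqqcqcqqcqqcqcqqcqqcq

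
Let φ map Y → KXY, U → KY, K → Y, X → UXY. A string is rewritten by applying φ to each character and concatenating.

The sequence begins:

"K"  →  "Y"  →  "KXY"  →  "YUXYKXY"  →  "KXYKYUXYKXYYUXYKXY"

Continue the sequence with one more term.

Replace each of the 18 characters of KXYKYUXYKXYYUXYKXY in place — Y UXY KXY Y KXY KY UXY KXY Y UXY KXY KXY KY UXY KXY Y UXY KXY — and concatenate.

YUXYKXYYKXYKYUXYKXYYUXYKXYKXYKYUXYKXYYUXYKXY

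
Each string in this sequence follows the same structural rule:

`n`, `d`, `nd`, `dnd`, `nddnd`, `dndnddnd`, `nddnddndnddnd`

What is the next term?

This is a Fibonacci-style word recurrence s(k) = s(k−2)·s(k−1): e.g. n·d = nd.
So term 8 is dndnddnd·nddnddndnddnd.

dndnddndnddnddndnddnd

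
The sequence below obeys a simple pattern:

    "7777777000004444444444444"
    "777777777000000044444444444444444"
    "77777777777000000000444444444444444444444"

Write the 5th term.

777777777777777000000000000044444444444444444444444444444

Term n consists of 2n+1 7's, followed by 2n-1 0's, followed by 4n+1 4's, where the shown terms are n = 3, 4, 5.
For term 5, n = 7, so the run lengths are 15, 13, 29.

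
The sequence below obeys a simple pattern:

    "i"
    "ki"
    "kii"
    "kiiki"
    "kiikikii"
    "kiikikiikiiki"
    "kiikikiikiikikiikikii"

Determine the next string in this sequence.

From term 3 onward, concatenate the last term with the second-to-last: ki·i = kii, kii·ki = kiiki, …
So term 8 is kiikikiikiikikiikikii·kiikikiikiiki.

kiikikiikiikikiikikiikiikikiikiiki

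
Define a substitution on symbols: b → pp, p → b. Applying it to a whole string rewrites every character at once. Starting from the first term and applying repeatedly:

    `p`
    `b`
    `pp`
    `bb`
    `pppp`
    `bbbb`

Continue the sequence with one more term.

Rewriting each symbol of bbbb: b→pp, b→pp, b→pp, b→pp, which concatenates to pp pp pp pp.

pppppppp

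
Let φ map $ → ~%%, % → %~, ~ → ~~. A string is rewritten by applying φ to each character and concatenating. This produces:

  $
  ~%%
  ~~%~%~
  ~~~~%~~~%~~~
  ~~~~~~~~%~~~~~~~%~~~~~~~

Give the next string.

Rewriting the 24 symbols of ~~~~~~~~%~~~~~~~%~~~~~~~ one by one yields ~~ ~~ ~~ ~~ ~~ ~~ ~~ ~~ %~ ~~ ~~ ~~ ~~ ~~ ~~ ~~ %~ ~~ ~~ ~~ ~~ ~~ ~~ ~~; concatenated:

~~~~~~~~~~~~~~~~%~~~~~~~~~~~~~~~%~~~~~~~~~~~~~~~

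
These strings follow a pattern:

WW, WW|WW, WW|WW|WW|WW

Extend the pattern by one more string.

Every step duplicates the string with '|' between the halves.
So the next term is two copies of WW|WW|WW|WW with '|' between the halves.

WW|WW|WW|WW|WW|WW|WW|WW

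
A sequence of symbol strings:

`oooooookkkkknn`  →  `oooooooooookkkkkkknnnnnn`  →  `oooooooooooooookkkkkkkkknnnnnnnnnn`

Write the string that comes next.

oooooooooooooooooookkkkkkkkkkknnnnnnnnnnnnnn

Reading off run lengths: o runs 7, 11, 15; k runs 5, 7, 9; n runs 2, 6, 10 — each is linear in n (n = 1, 2, …).
For the next term, n = 4, so the run lengths are 19, 11, 14.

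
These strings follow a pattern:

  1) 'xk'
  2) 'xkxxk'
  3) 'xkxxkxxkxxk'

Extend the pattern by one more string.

Each string is two copies of the previous one joined by 'x'.
Doubling xkxxkxxkxxk with 'x' between the halves:

xkxxkxxkxxkxxkxxkxxkxxk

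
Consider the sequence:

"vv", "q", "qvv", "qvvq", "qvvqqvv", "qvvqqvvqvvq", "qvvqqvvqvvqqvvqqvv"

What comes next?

Each term (from the third on) is the previous term followed by the one before it: term 3 = q·vv = qvv.
Continuing: qvvqqvvqvvqqvvqqvv · qvvqqvvqvvq gives term 8.

qvvqqvvqvvqqvvqqvvqvvqqvvqvvq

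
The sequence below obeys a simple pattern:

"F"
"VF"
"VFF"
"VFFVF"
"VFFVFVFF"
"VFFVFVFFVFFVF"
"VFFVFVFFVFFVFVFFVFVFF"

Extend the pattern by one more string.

VFFVFVFFVFFVFVFFVFVFFVFFVFVFFVFFVF

From term 3 onward, concatenate the last term with the second-to-last: VF·F = VFF, VFF·VF = VFFVF, …
Continuing: VFFVFVFFVFFVFVFFVFVFF · VFFVFVFFVFFVF gives term 8.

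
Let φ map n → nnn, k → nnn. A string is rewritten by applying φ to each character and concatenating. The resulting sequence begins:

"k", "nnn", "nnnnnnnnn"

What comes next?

nnnnnnnnnnnnnnnnnnnnnnnnnnn

Expanding nnnnnnnnn: n→nnn, n→nnn, n→nnn, n→nnn, n→nnn, n→nnn, n→nnn, n→nnn, n→nnn. Concatenated: nnn nnn nnn nnn nnn nnn nnn nnn nnn.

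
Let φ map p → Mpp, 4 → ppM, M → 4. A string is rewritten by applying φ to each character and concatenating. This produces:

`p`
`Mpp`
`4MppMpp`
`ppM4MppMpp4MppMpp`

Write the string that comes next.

MppMpp4ppM4MppMpp4MppMppppM4MppMpp4MppMpp

Replace each of the 17 characters of ppM4MppMpp4MppMpp in place — Mpp Mpp 4 ppM 4 Mpp Mpp 4 Mpp Mpp ppM 4 Mpp Mpp 4 Mpp Mpp — and concatenate.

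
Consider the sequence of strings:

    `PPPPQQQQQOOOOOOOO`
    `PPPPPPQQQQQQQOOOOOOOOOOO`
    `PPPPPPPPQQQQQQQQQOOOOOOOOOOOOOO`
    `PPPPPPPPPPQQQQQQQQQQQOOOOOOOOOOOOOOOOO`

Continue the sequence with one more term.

PPPPPPPPPPPPQQQQQQQQQQQQQOOOOOOOOOOOOOOOOOOOO

Each string has the form P^{2n} Q^{2n+1} O^{3n+2}, where the shown terms are n = 2, 3, 4, 5.
For the next term, n = 6, so the run lengths are 12, 13, 20.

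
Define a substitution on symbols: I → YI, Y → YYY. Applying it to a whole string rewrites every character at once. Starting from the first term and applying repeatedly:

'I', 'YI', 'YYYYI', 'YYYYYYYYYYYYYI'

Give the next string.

Rewriting the 14 symbols of YYYYYYYYYYYYYI one by one yields YYY YYY YYY YYY YYY YYY YYY YYY YYY YYY YYY YYY YYY YI; concatenated:

YYYYYYYYYYYYYYYYYYYYYYYYYYYYYYYYYYYYYYYYI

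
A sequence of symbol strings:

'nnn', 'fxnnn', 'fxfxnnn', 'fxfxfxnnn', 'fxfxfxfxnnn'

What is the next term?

The strings grow by a fixed prefix fx each time.
Applying this once more to fxfxfxfxnnn:

fxfxfxfxfxnnn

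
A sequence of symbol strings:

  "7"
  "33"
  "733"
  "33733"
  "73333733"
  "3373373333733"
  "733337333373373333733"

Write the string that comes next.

This is a Fibonacci-style word recurrence s(k) = s(k−2)·s(k−1): e.g. 7·33 = 733.
Continuing: 3373373333733 · 733337333373373333733 gives term 8.

3373373333733733337333373373333733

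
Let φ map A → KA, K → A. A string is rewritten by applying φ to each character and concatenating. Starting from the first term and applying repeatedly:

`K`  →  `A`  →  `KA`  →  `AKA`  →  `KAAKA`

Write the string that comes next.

Rewriting each symbol of KAAKA: K→A, A→KA, A→KA, K→A, A→KA, which concatenates to A KA KA A KA.

AKAKAAKA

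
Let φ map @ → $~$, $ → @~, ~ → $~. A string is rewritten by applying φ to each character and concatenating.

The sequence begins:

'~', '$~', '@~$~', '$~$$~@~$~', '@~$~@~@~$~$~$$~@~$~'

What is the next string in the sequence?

φ(@~$~@~@~$~$~$$~@~$~) expands symbol-by-symbol to $~$ $~ @~ $~ $~$ $~ $~$ $~ @~ $~ @~ $~ @~ @~ $~ $~$ $~ @~ $~; joining the 19 pieces gives the next term.

$~$$~@~$~$~$$~$~$$~@~$~@~$~@~@~$~$~$$~@~$~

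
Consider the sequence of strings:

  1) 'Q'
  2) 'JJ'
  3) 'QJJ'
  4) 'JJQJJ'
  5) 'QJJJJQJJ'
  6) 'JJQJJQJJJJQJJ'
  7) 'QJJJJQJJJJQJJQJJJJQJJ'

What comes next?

From term 3 onward, concatenate the second-to-last term with the last: Q·JJ = QJJ, JJ·QJJ = JJQJJ, …
Continuing: JJQJJQJJJJQJJ · QJJJJQJJJJQJJQJJJJQJJ gives term 8.

JJQJJQJJJJQJJQJJJJQJJJJQJJQJJJJQJJ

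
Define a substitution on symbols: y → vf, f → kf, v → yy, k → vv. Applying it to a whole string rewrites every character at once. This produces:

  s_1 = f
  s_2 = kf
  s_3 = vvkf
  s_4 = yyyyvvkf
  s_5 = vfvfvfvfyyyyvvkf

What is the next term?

yykfyykfyykfyykfvfvfvfvfyyyyvvkf

Applying the rule to each of the 16 symbols of vfvfvfvfyyyyvvkf gives the pieces yy kf yy kf yy kf yy kf vf vf vf vf yy yy vv kf, which concatenate to the answer.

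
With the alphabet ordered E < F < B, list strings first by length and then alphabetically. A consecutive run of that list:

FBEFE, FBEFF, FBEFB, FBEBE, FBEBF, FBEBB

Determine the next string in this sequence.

FBFEE

The successor of FBEBB increments the rightmost position that isn't already B and resets every position after it to E.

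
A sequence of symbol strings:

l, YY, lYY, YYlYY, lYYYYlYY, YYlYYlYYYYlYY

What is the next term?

lYYYYlYYYYlYYlYYYYlYY

This is a Fibonacci-style word recurrence s(k) = s(k−2)·s(k−1): e.g. l·YY = lYY.
The next term joins lYYYYlYY and YYlYYlYYYYlYY.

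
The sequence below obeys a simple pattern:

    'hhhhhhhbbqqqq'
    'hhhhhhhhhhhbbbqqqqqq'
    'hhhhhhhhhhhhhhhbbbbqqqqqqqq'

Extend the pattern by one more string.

hhhhhhhhhhhhhhhhhhhbbbbbqqqqqqqqqq

The n-th term is 4n-1 h's then n b's then 2n q's, where the shown terms are n = 2, 3, 4.
For the next term, n = 5, so the run lengths are 19, 5, 10.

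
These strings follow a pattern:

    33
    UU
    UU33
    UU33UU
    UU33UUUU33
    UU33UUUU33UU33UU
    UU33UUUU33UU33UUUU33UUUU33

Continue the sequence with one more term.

UU33UUUU33UU33UUUU33UUUU33UU33UUUU33UU33UU

From term 3 onward, concatenate the last term with the second-to-last: UU·33 = UU33, UU33·UU = UU33UU, …
So term 8 is UU33UUUU33UU33UUUU33UUUU33·UU33UUUU33UU33UU.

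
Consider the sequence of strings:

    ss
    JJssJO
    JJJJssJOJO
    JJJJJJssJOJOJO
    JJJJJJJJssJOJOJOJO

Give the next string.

JJJJJJJJJJssJOJOJOJOJO

Each term wraps the previous one in JJ on the left and JO on the right.
So the next term is JJ·JJJJJJJJssJOJOJOJO·JO.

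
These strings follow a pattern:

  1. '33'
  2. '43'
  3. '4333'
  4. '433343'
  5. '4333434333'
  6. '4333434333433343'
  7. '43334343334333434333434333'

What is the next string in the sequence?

Each term (from the third on) is the previous term followed by the one before it: term 3 = 43·33 = 4333.
So term 8 is 43334343334333434333434333·4333434333433343.

433343433343334343334343334333434333433343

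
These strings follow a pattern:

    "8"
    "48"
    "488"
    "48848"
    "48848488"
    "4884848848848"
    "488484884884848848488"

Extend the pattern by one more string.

4884848848848488484884884848848848

From term 3 onward, concatenate the last term with the second-to-last: 48·8 = 488, 488·48 = 48848, …
Continuing: 488484884884848848488 · 4884848848848 gives term 8.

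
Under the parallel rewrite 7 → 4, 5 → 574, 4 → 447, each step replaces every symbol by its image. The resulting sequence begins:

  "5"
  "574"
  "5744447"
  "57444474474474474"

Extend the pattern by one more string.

Rewriting the 17 symbols of 57444474474474474 one by one yields 574 4 447 447 447 447 4 447 447 4 447 447 4 447 447 4 447; concatenated:

57444474474474474447447444744744474474447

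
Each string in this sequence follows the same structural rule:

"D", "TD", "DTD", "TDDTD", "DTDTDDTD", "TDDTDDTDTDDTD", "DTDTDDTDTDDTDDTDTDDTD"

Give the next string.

TDDTDDTDTDDTDDTDTDDTDTDDTDDTDTDDTD

Each term (from the third on) is the two preceding terms concatenated in order: term 3 = D·TD = DTD.
Continuing: TDDTDDTDTDDTD · DTDTDDTDTDDTDDTDTDDTD gives term 8.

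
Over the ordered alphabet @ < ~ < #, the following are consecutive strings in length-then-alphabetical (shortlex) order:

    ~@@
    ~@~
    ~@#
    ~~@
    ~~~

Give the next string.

Treat ~~~ as a base-3 numeral over the given alphabet and add one, carrying through any trailing #'s.

~~#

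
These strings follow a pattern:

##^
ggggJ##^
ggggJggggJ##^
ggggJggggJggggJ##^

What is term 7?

ggggJggggJggggJggggJggggJggggJ##^

Every step adds ggggJ at the front: s(k+1) = ggggJ·s(k).
From ggggJggggJggggJ##^, 3 further steps: ggggJggggJggggJ##^ → ggggJggggJggggJggggJ##^ → ggggJggggJggggJggggJggggJ##^ → (answer).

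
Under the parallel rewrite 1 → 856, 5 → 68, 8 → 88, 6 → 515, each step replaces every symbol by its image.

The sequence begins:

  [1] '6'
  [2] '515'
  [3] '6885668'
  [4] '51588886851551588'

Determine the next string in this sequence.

Applying the rule to each of the 17 symbols of 51588886851551588 gives the pieces 68 856 68 88 88 88 88 515 88 68 856 68 68 856 68 88 88, which concatenate to the answer.

68856688888888851588688566868856688888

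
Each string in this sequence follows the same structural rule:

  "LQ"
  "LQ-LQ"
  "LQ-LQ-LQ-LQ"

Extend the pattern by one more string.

Each string is two copies of the previous one joined by '-'.
So the next term is two copies of LQ-LQ-LQ-LQ with '-' between the halves.

LQ-LQ-LQ-LQ-LQ-LQ-LQ-LQ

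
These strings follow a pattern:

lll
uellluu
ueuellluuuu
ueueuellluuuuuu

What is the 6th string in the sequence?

Every step adds ue to the front and uu to the end of the previous string.
From ueueuellluuuuuu, 2 further steps: ueueuellluuuuuu → ueueueuellluuuuuuuu → (answer).

ueueueueuellluuuuuuuuuu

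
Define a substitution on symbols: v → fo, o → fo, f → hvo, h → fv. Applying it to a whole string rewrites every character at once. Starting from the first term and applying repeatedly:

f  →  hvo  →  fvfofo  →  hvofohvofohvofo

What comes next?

Rewriting the 15 symbols of hvofohvofohvofo one by one yields fv fo fo hvo fo fv fo fo hvo fo fv fo fo hvo fo; concatenated:

fvfofohvofofvfofohvofofvfofohvofo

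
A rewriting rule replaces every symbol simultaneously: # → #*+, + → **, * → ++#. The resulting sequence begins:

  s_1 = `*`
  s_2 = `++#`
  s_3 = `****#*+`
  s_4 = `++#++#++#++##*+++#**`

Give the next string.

****#*+****#*+****#*+****#*+#*+++#******#*+++#++#

Replace each of the 20 characters of ++#++#++#++##*+++#** in place — ** ** #*+ ** ** #*+ ** ** #*+ ** ** #*+ #*+ ++# ** ** ** #*+ ++# ++# — and concatenate.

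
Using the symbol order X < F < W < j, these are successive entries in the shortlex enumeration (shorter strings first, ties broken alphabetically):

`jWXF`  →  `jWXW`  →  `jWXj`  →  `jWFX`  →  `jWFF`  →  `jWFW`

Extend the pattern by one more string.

jWFj

The successor of jWFW increments the rightmost position that isn't already j and resets every position after it to X.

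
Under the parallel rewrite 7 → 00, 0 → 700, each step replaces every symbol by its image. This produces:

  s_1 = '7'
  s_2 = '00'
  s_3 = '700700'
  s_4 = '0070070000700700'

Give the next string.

Rewriting the 16 symbols of 0070070000700700 one by one yields 700 700 00 700 700 00 700 700 700 700 00 700 700 00 700 700; concatenated:

70070000700700007007007007000070070000700700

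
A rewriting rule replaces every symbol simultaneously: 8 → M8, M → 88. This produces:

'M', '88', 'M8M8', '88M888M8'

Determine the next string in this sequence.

Apply φ to 88M888M8 symbol by symbol: 8→M8, 8→M8, M→88, 8→M8, 8→M8, 8→M8, M→88, 8→M8; joined: M8 M8 88 M8 M8 M8 88 M8.

M8M888M8M8M888M8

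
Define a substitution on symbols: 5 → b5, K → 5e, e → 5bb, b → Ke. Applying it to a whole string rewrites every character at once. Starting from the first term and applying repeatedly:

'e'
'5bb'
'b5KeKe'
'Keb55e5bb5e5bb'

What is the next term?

Rewriting the 14 symbols of Keb55e5bb5e5bb one by one yields 5e 5bb Ke b5 b5 5bb b5 Ke Ke b5 5bb b5 Ke Ke; concatenated:

5e5bbKeb5b55bbb5KeKeb55bbb5KeKe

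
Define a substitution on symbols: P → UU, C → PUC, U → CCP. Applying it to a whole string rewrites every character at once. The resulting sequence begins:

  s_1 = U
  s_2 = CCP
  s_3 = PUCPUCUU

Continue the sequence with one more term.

UUCCPPUCUUCCPPUCCCPCCP

Expanding PUCPUCUU: P→UU, U→CCP, C→PUC, P→UU, U→CCP, C→PUC, U→CCP, U→CCP. Concatenated: UU CCP PUC UU CCP PUC CCP CCP.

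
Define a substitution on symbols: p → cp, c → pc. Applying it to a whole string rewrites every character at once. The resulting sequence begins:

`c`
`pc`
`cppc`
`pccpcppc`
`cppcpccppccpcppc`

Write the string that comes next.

pccpcppccppcpccpcppcpccppccpcppc

Applying the rule to each of the 16 symbols of cppcpccppccpcppc gives the pieces pc cp cp pc cp pc pc cp cp pc pc cp pc cp cp pc, which concatenate to the answer.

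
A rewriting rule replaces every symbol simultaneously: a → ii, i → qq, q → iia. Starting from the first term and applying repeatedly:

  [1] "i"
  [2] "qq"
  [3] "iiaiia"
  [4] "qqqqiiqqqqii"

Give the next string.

Apply φ to qqqqiiqqqqii symbol by symbol: q→iia, q→iia, q→iia, q→iia, i→qq, i→qq, q→iia, q→iia, q→iia, q→iia, i→qq, i→qq; joined: iia iia iia iia qq qq iia iia iia iia qq qq.

iiaiiaiiaiiaqqqqiiaiiaiiaiiaqqqq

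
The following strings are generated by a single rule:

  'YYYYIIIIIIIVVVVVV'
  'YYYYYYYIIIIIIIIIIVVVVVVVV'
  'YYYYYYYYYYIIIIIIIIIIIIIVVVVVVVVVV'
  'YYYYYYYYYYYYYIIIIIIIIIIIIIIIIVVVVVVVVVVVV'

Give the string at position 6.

YYYYYYYYYYYYYYYYYYYIIIIIIIIIIIIIIIIIIIIIIVVVVVVVVVVVVVVVV

Term n consists of 3n-2 Y's, followed by 3n+1 I's, followed by 2n+2 V's, where the shown terms are n = 2, 3, 4, 5.
At n = 7 the blocks have lengths 19, 22, 16.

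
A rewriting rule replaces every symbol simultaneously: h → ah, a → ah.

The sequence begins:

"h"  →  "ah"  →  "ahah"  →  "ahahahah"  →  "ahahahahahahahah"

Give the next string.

Rewriting the 16 symbols of ahahahahahahahah one by one yields ah ah ah ah ah ah ah ah ah ah ah ah ah ah ah ah; concatenated:

ahahahahahahahahahahahahahahahah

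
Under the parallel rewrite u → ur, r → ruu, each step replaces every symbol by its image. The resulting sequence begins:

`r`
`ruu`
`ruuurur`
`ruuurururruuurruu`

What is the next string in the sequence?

Rewriting the 17 symbols of ruuurururruuurruu one by one yields ruu ur ur ur ruu ur ruu ur ruu ruu ur ur ur ruu ruu ur ur; concatenated:

ruuurururruuurruuurruuruuurururruuruuurur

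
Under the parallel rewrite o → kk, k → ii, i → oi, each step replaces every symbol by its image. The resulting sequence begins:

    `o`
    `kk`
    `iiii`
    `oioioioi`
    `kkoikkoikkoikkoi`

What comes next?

Rewriting the 16 symbols of kkoikkoikkoikkoi one by one yields ii ii kk oi ii ii kk oi ii ii kk oi ii ii kk oi; concatenated:

iiiikkoiiiiikkoiiiiikkoiiiiikkoi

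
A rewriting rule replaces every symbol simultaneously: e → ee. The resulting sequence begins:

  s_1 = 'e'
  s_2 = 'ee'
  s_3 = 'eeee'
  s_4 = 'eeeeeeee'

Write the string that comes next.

eeeeeeeeeeeeeeee

Rewriting each symbol of eeeeeeee: e→ee, e→ee, e→ee, e→ee, e→ee, e→ee, e→ee, e→ee, which concatenates to ee ee ee ee ee ee ee ee.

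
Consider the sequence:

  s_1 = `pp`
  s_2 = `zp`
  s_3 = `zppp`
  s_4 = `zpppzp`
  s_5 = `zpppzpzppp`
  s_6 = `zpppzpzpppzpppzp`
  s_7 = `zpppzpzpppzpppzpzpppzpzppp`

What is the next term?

This is a Fibonacci-style word recurrence s(k) = s(k−1)·s(k−2): e.g. zp·pp = zppp.
The next term joins zpppzpzpppzpppzpzpppzpzppp and zpppzpzpppzpppzp.

zpppzpzpppzpppzpzpppzpzpppzpppzpzpppzpppzp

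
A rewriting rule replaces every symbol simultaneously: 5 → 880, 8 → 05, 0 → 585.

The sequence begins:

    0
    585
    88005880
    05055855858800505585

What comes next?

5858805858808800588088005880050558558588058588088005880

Applying the rule to each of the 20 symbols of 05055855858800505585 gives the pieces 585 880 585 880 880 05 880 880 05 880 05 05 585 585 880 585 880 880 05 880, which concatenate to the answer.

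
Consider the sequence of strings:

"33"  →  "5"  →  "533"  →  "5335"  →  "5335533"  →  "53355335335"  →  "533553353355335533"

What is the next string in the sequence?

53355335335533553353355335335

From term 3 onward, concatenate the last term with the second-to-last: 5·33 = 533, 533·5 = 5335, …
Continuing: 533553353355335533 · 53355335335 gives term 8.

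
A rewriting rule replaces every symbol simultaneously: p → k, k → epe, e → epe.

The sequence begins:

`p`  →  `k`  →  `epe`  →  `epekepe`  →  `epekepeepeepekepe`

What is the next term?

Replace each of the 17 characters of epekepeepeepekepe in place — epe k epe epe epe k epe epe k epe epe k epe epe epe k epe — and concatenate.

epekepeepeepekepeepekepeepekepeepeepekepe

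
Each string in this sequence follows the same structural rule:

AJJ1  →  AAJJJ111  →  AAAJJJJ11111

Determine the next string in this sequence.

AAAAJJJJJ1111111

The n-th term is n A's then n+1 J's then 2n-1 1's (n = 1, 2, …).
Setting n = 4 gives 4, 5, 7 characters in each block.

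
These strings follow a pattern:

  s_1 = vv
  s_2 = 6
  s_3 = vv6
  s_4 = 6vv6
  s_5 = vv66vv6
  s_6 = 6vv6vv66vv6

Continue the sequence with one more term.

vv66vv66vv6vv66vv6

This is a Fibonacci-style word recurrence s(k) = s(k−2)·s(k−1): e.g. vv·6 = vv6.
The next term joins vv66vv6 and 6vv6vv66vv6.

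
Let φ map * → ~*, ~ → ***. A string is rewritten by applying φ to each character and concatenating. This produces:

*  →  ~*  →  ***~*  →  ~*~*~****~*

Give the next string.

Expanding ~*~*~****~*: ~→***, *→~*, ~→***, *→~*, ~→***, *→~*, *→~*, *→~*, *→~*, ~→***, *→~*. Concatenated: *** ~* *** ~* *** ~* ~* ~* ~* *** ~*.

***~****~****~*~*~*~****~*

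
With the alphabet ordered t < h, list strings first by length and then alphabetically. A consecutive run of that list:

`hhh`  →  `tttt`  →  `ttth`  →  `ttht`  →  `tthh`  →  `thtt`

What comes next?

thth

Find the rightmost character of thtt below h, bump it to the next letter, and reset everything to its right to t.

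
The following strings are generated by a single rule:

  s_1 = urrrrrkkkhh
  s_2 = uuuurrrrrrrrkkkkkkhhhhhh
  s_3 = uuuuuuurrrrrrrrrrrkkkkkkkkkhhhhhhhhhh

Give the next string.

uuuuuuuuuurrrrrrrrrrrrrrkkkkkkkkkkkkhhhhhhhhhhhhhh

Each string has the form u^{3n-2} r^{3n+2} k^{3n} h^{4n-2} (n = 1, 2, …).
At n = 4 the blocks have lengths 10, 14, 12, 14.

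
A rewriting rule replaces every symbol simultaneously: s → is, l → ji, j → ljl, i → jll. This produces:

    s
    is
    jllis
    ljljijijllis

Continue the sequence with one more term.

jiljljiljljllljljllljljijijllis

Rewriting each symbol of ljljijijllis: l→ji, j→ljl, l→ji, j→ljl, i→jll, j→ljl, i→jll, j→ljl, l→ji, l→ji, i→jll, s→is, which concatenates to ji ljl ji ljl jll ljl jll ljl ji ji jll is.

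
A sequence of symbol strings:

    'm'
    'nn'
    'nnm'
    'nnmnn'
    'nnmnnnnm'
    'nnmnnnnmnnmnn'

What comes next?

nnmnnnnmnnmnnnnmnnnnm

This is a Fibonacci-style word recurrence s(k) = s(k−1)·s(k−2): e.g. nn·m = nnm.
The next term joins nnmnnnnmnnmnn and nnmnnnnm.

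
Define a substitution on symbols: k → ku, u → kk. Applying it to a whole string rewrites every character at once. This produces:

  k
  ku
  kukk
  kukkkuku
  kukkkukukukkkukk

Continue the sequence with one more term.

kukkkukukukkkukkkukkkukukukkkuku

Applying the rule to each of the 16 symbols of kukkkukukukkkukk gives the pieces ku kk ku ku ku kk ku kk ku kk ku ku ku kk ku ku, which concatenate to the answer.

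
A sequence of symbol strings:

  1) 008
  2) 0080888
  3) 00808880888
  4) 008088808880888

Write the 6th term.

00808880888088808880888

Each term is the previous one with 0888 appended.
From 008088808880888, 2 further steps: 008088808880888 → 0080888088808880888 → (answer).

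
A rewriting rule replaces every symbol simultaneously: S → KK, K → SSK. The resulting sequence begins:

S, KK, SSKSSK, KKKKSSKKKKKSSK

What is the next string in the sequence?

Rewriting the 14 symbols of KKKKSSKKKKKSSK one by one yields SSK SSK SSK SSK KK KK SSK SSK SSK SSK SSK KK KK SSK; concatenated:

SSKSSKSSKSSKKKKKSSKSSKSSKSSKSSKKKKKSSK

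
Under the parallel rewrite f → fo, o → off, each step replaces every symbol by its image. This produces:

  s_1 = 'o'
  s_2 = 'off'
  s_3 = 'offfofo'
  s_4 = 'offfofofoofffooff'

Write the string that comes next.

offfofofoofffoofffooffofffofofooffofffofo

φ(offfofofoofffooff) expands symbol-by-symbol to off fo fo fo off fo off fo off off fo fo fo off off fo fo; joining the 17 pieces gives the next term.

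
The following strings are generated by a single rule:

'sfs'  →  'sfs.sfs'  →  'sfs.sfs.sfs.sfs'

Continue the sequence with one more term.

sfs.sfs.sfs.sfs.sfs.sfs.sfs.sfs

Each string is two copies of the previous one joined by '.'.
One more doubling of sfs.sfs.sfs.sfs gives the answer.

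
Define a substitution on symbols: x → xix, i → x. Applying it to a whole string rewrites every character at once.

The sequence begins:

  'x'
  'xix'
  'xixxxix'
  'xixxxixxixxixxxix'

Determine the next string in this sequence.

xixxxixxixxixxxixxixxxixxixxxixxixxixxxix

φ(xixxxixxixxixxxix) expands symbol-by-symbol to xix x xix xix xix x xix xix x xix xix x xix xix xix x xix; joining the 17 pieces gives the next term.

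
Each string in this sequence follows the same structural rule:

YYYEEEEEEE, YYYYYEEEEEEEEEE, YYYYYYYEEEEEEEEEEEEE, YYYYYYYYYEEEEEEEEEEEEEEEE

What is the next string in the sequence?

Each string has the form Y^{2n-1} E^{3n+1}, where the shown terms are n = 2, 3, 4, 5.
For the next term, n = 6, so the run lengths are 11, 19.

YYYYYYYYYYYEEEEEEEEEEEEEEEEEEE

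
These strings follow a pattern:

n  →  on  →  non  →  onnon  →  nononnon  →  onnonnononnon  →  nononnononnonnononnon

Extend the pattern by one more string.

onnonnononnonnononnononnonnononnon

From term 3 onward, concatenate the second-to-last term with the last: n·on = non, on·non = onnon, …
Continuing: onnonnononnon · nononnononnonnononnon gives term 8.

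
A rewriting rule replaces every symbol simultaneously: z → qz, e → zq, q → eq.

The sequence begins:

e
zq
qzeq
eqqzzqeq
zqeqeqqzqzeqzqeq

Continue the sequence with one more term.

Rewriting the 16 symbols of zqeqeqqzqzeqzqeq one by one yields qz eq zq eq zq eq eq qz eq qz zq eq qz eq zq eq; concatenated:

qzeqzqeqzqeqeqqzeqqzzqeqqzeqzqeq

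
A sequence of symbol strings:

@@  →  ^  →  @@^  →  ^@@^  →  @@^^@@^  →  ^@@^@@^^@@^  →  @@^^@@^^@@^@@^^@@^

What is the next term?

^@@^@@^^@@^@@^^@@^^@@^@@^^@@^

Each term (from the third on) is the two preceding terms concatenated in order: term 3 = @@·^ = @@^.
Continuing: ^@@^@@^^@@^ · @@^^@@^^@@^@@^^@@^ gives term 8.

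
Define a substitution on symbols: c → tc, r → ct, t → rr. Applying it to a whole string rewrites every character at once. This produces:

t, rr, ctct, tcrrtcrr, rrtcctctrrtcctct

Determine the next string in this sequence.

Applying the rule to each of the 16 symbols of rrtcctctrrtcctct gives the pieces ct ct rr tc tc rr tc rr ct ct rr tc tc rr tc rr, which concatenate to the answer.

ctctrrtctcrrtcrrctctrrtctcrrtcrr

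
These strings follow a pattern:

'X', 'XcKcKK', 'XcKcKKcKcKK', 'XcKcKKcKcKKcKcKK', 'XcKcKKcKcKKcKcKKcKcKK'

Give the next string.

The strings grow by a fixed suffix cKcKK each time.
One more step from XcKcKKcKcKKcKcKKcKcKK gives the answer.

XcKcKKcKcKKcKcKKcKcKKcKcKK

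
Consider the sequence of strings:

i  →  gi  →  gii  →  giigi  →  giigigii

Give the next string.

giigigiigiigi

This is a Fibonacci-style word recurrence s(k) = s(k−1)·s(k−2): e.g. gi·i = gii.
The next term joins giigigii and giigi.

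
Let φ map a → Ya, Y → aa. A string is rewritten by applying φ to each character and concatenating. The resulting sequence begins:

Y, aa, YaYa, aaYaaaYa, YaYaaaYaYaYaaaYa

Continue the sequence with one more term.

Rewriting the 16 symbols of YaYaaaYaYaYaaaYa one by one yields aa Ya aa Ya Ya Ya aa Ya aa Ya aa Ya Ya Ya aa Ya; concatenated:

aaYaaaYaYaYaaaYaaaYaaaYaYaYaaaYa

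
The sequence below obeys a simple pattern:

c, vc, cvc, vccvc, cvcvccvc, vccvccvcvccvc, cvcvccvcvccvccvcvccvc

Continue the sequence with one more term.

From term 3 onward, concatenate the second-to-last term with the last: c·vc = cvc, vc·cvc = vccvc, …
Continuing: vccvccvcvccvc · cvcvccvcvccvccvcvccvc gives term 8.

vccvccvcvccvccvcvccvcvccvccvcvccvc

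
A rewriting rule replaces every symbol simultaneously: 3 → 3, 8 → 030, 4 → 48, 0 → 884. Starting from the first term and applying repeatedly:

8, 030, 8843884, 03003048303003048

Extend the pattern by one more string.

884388488438844803038843884884388448030

φ(03003048303003048) expands symbol-by-symbol to 884 3 884 884 3 884 48 030 3 884 3 884 884 3 884 48 030; joining the 17 pieces gives the next term.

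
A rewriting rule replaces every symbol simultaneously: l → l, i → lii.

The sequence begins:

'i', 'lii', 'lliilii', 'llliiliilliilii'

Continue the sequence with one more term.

φ(llliiliilliilii) expands symbol-by-symbol to l l l lii lii l lii lii l l lii lii l lii lii; joining the 15 pieces gives the next term.

lllliiliilliiliillliiliilliilii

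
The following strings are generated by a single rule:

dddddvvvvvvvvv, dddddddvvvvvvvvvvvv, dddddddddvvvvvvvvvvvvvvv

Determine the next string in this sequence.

dddddddddddvvvvvvvvvvvvvvvvvv

The n-th term is 2n-1 d's then 3n v's, where the shown terms are n = 3, 4, 5.
Setting n = 6 gives 11, 18 characters in each block.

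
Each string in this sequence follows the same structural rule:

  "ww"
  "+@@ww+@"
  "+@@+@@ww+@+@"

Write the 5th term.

Every step adds +@@ to the front and +@ to the end of the previous string.
From +@@+@@ww+@+@, 2 further steps: +@@+@@ww+@+@ → +@@+@@+@@ww+@+@+@ → (answer).

+@@+@@+@@+@@ww+@+@+@+@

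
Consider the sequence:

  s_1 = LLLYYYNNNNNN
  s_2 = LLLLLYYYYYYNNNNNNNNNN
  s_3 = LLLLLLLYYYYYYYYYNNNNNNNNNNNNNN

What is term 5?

LLLLLLLLLLLYYYYYYYYYYYYYYYNNNNNNNNNNNNNNNNNNNNNN

Each string has the form L^{2n+1} Y^{3n} N^{4n+2} (n = 1, 2, …).
At n = 5 the blocks have lengths 11, 15, 22.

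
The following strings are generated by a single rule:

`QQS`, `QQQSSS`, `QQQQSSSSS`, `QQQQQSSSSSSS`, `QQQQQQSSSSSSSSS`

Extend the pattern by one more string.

The n-th term is n+1 Q's then 2n-1 S's (n = 1, 2, …).
For the next term, n = 6, so the run lengths are 7, 11.

QQQQQQQSSSSSSSSSSS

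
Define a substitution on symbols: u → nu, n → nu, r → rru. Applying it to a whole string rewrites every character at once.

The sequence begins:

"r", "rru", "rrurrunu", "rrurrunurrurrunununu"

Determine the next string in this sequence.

Rewriting the 20 symbols of rrurrunurrurrunununu one by one yields rru rru nu rru rru nu nu nu rru rru nu rru rru nu nu nu nu nu nu nu; concatenated:

rrurrunurrurrunununurrurrunurrurrunununununununu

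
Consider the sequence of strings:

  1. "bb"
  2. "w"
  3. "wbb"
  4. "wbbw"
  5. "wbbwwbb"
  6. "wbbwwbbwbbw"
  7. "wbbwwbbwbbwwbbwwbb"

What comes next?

wbbwwbbwbbwwbbwwbbwbbwwbbwbbw

From term 3 onward, concatenate the last term with the second-to-last: w·bb = wbb, wbb·w = wbbw, …
So term 8 is wbbwwbbwbbwwbbwwbb·wbbwwbbwbbw.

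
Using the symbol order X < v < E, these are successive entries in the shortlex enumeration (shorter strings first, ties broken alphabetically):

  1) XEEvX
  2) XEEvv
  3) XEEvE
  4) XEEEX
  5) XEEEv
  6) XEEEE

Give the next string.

vXXXX

Treat XEEEE as a base-3 numeral over the given alphabet and add one, carrying through any trailing E's.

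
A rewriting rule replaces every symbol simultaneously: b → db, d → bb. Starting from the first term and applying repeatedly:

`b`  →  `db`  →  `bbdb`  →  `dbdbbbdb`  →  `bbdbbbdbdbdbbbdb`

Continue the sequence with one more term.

φ(bbdbbbdbdbdbbbdb) expands symbol-by-symbol to db db bb db db db bb db bb db bb db db db bb db; joining the 16 pieces gives the next term.

dbdbbbdbdbdbbbdbbbdbbbdbdbdbbbdb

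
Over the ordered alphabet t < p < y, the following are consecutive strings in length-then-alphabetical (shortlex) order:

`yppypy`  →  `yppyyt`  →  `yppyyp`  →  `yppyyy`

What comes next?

ypyttt

Find the rightmost character of yppyyy below y, bump it to the next letter, and reset everything to its right to t.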